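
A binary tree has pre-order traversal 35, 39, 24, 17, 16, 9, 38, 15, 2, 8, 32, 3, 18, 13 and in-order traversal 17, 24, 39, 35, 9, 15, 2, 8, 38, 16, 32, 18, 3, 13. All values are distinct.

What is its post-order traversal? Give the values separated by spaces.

17 24 39 8 2 15 38 9 18 13 3 32 16 35

The first element of pre-order is the root; it splits in-order into left and right subtrees.
Root 35: left subtree has 3 nodes {17, 24, 39}, right has 10 {9, 15, 2, 8, 38, 16, 32, 18, 3, 13}.
  Root 39: left subtree has 2 nodes {17, 24}, right has 0 { }.
    Root 24: left subtree has 1 node {17}, right has 0 { }.
  Root 16: left subtree has 5 nodes {9, 15, 2, 8, 38}, right has 4 {32, 18, 3, 13}.
    Root 9: left subtree has 0 nodes { }, right has 4 {15, 2, 8, 38}.
      Root 38: left subtree has 3 nodes {15, 2, 8}, right has 0 { }.
        Root 15: left subtree has 0 nodes { }, right has 2 {2, 8}.
          Root 2: left subtree has 0 nodes { }, right has 1 {8}.
    Root 32: left subtree has 0 nodes { }, right has 3 {18, 3, 13}.
      Root 3: left subtree has 1 node {18}, right has 1 {13}.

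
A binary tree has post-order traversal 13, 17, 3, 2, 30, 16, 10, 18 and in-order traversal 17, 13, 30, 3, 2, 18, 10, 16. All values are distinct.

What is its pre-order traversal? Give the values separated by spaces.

18 30 17 13 2 3 10 16

The last element of post-order is the root; it splits in-order into left and right subtrees.
Root 18: left subtree has 5 nodes {17, 13, 30, 3, 2}, right has 2 {10, 16}.
  Root 30: left subtree has 2 nodes {17, 13}, right has 2 {3, 2}.
    Root 17: left subtree has 0 nodes { }, right has 1 {13}.
    Root 2: left subtree has 1 node {3}, right has 0 { }.
  Root 10: left subtree has 0 nodes { }, right has 1 {16}.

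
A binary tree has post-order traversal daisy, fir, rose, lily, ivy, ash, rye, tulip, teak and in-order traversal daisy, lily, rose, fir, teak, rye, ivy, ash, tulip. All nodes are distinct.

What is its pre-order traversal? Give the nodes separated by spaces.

teak lily daisy rose fir tulip rye ash ivy

The last element of post-order is the root; it splits in-order into left and right subtrees.
Root teak: left subtree has 4 nodes {daisy, lily, rose, fir}, right has 4 {rye, ivy, ash, tulip}.
  Root lily: left subtree has 1 node {daisy}, right has 2 {rose, fir}.
    Root rose: left subtree has 0 nodes { }, right has 1 {fir}.
  Root tulip: left subtree has 3 nodes {rye, ivy, ash}, right has 0 { }.
    Root rye: left subtree has 0 nodes { }, right has 2 {ivy, ash}.
      Root ash: left subtree has 1 node {ivy}, right has 0 { }.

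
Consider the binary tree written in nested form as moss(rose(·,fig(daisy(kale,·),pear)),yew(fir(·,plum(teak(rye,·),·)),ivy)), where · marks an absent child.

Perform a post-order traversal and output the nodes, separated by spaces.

Post-order visits the left subtree, then the right subtree, then the node.
At moss: go left to rose.
  At rose: no left child.
  At rose: go right to fig.
    At fig: go left to daisy.
      At daisy: go left to kale.
        kale is a leaf — visit kale.
      At daisy: no right child.
      Visit daisy.
    At fig: go right to pear.
      pear is a leaf — visit pear.
    Visit fig.
  Visit rose.
At moss: go right to yew.
  At yew: go left to fir.
    At fir: no left child.
    At fir: go right to plum.
      At plum: go left to teak.
        At teak: go left to rye.
          rye is a leaf — visit rye.
        At teak: no right child.
        Visit teak.
      At plum: no right child.
      Visit plum.
    Visit fir.
  At yew: go right to ivy.
    ivy is a leaf — visit ivy.
  Visit yew.
Visit moss.

kale daisy pear fig rose rye teak plum fir ivy yew moss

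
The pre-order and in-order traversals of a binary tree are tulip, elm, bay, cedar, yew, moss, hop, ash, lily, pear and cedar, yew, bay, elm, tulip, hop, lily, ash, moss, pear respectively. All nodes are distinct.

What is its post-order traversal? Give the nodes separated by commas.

The first element of pre-order is the root; it splits in-order into left and right subtrees.
Root tulip: left subtree has 4 nodes {cedar, yew, bay, elm}, right has 5 {hop, lily, ash, moss, pear}.
  Root elm: left subtree has 3 nodes {cedar, yew, bay}, right has 0 { }.
    Root bay: left subtree has 2 nodes {cedar, yew}, right has 0 { }.
      Root cedar: left subtree has 0 nodes { }, right has 1 {yew}.
  Root moss: left subtree has 3 nodes {hop, lily, ash}, right has 1 {pear}.
    Root hop: left subtree has 0 nodes { }, right has 2 {lily, ash}.
      Root ash: left subtree has 1 node {lily}, right has 0 { }.

yew, cedar, bay, elm, lily, ash, hop, pear, moss, tulip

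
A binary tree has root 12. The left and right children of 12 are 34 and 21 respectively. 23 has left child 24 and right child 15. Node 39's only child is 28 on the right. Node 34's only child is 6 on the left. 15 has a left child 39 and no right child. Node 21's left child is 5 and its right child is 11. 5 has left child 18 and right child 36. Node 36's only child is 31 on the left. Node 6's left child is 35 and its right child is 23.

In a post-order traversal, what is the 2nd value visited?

Post-order visits the left subtree, then the right subtree, then the node.
At 12: go left to 34.
  At 34: go left to 6.
    At 6: go left to 35.
      35 is a leaf — visit 35.
    At 6: go right to 23.
      At 23: go left to 24.
        24 is a leaf — visit 24.
      At 23: go right to 15.
        At 15: go left to 39.
          At 39: no left child.
          At 39: go right to 28.
            28 is a leaf — visit 28.
          Visit 39.
        At 15: no right child.
        Visit 15.
      Visit 23.
    Visit 6.
  At 34: no right child.
  Visit 34.
At 12: go right to 21.
  At 21: go left to 5.
    At 5: go left to 18.
      18 is a leaf — visit 18.
    At 5: go right to 36.
      At 36: go left to 31.
        31 is a leaf — visit 31.
      At 36: no right child.
      Visit 36.
    Visit 5.
  At 21: go right to 11.
    11 is a leaf — visit 11.
  Visit 21.
Visit 12.
Full post-order sequence: 35, 24, 28, 39, 15, 23, 6, 34, 18, 31, 36, 5, 11, 21, 12.

24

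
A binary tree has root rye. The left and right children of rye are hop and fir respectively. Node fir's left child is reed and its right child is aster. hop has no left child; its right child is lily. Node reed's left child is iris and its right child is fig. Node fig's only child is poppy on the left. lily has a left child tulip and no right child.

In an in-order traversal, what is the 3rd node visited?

lily

In-order visits the left subtree, then the node, then the right subtree.
At rye: go left to hop.
  At hop: no left child.
  Visit hop.
  At hop: go right to lily.
    At lily: go left to tulip.
      tulip is a leaf — visit tulip.
    Visit lily.
    At lily: no right child.
Visit rye.
At rye: go right to fir.
  At fir: go left to reed.
    At reed: go left to iris.
      iris is a leaf — visit iris.
    Visit reed.
    At reed: go right to fig.
      At fig: go left to poppy.
        poppy is a leaf — visit poppy.
      Visit fig.
      At fig: no right child.
  Visit fir.
  At fir: go right to aster.
    aster is a leaf — visit aster.
Full in-order sequence: hop, tulip, lily, rye, iris, reed, poppy, fig, fir, aster.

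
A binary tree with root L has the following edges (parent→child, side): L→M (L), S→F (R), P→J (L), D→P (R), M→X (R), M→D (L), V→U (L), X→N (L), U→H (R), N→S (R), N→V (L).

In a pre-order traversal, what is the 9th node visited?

Pre-order visits the node, then its left subtree, then its right subtree.
Visit L.
At L: go left to M.
  Visit M.
  At M: go left to D.
    Visit D.
    At D: no left child.
    At D: go right to P.
      Visit P.
      At P: go left to J.
        J is a leaf — visit J.
      At P: no right child.
  At M: go right to X.
    Visit X.
    At X: go left to N.
      Visit N.
      At N: go left to V.
        Visit V.
        At V: go left to U.
          Visit U.
          At U: no left child.
          At U: go right to H.
            H is a leaf — visit H.
        At V: no right child.
      At N: go right to S.
        Visit S.
        At S: no left child.
        At S: go right to F.
          F is a leaf — visit F.
    At X: no right child.
At L: no right child.
Full pre-order sequence: L, M, D, P, J, X, N, V, U, H, S, F.

U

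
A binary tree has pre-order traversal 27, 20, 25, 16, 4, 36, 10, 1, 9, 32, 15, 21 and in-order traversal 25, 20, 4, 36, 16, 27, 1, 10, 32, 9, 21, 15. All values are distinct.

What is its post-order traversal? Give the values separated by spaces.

25 36 4 16 20 1 32 21 15 9 10 27

The first element of pre-order is the root; it splits in-order into left and right subtrees.
Root 27: left subtree has 5 nodes {25, 20, 4, 36, 16}, right has 6 {1, 10, 32, 9, 21, 15}.
  Root 20: left subtree has 1 node {25}, right has 3 {4, 36, 16}.
    Root 16: left subtree has 2 nodes {4, 36}, right has 0 { }.
      Root 4: left subtree has 0 nodes { }, right has 1 {36}.
  Root 10: left subtree has 1 node {1}, right has 4 {32, 9, 21, 15}.
    Root 9: left subtree has 1 node {32}, right has 2 {21, 15}.
      Root 15: left subtree has 1 node {21}, right has 0 { }.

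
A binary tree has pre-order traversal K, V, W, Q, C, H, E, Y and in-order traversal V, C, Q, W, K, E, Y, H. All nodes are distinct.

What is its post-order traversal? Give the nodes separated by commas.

The first element of pre-order is the root; it splits in-order into left and right subtrees.
Root K: left subtree has 4 nodes {V, C, Q, W}, right has 3 {E, Y, H}.
  Root V: left subtree has 0 nodes { }, right has 3 {C, Q, W}.
    Root W: left subtree has 2 nodes {C, Q}, right has 0 { }.
      Root Q: left subtree has 1 node {C}, right has 0 { }.
  Root H: left subtree has 2 nodes {E, Y}, right has 0 { }.
    Root E: left subtree has 0 nodes { }, right has 1 {Y}.

C, Q, W, V, Y, E, H, K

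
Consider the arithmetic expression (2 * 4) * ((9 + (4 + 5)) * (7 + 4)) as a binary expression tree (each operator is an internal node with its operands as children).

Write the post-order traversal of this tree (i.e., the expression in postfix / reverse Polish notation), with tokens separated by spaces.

Post-order on an expression tree gives postfix notation: for each operator, emit left operand, right operand, then the operator.

2 4 * 9 4 5 + + 7 4 + * *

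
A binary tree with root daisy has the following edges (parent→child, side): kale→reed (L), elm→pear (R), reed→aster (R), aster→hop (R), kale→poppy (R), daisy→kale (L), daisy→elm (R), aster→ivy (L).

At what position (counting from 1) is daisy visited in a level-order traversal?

Level-order visits nodes level by level from the root, left to right within each level.
Level 0: daisy
Level 1: kale, elm
Level 2: reed, poppy, pear
Level 3: aster
Level 4: ivy, hop
Full level-order sequence: daisy, kale, elm, reed, poppy, pear, aster, ivy, hop.

1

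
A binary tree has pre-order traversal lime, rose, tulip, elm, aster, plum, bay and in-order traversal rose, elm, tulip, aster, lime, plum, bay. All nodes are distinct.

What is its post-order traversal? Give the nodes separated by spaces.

elm aster tulip rose bay plum lime

The first element of pre-order is the root; it splits in-order into left and right subtrees.
Root lime: left subtree has 4 nodes {rose, elm, tulip, aster}, right has 2 {plum, bay}.
  Root rose: left subtree has 0 nodes { }, right has 3 {elm, tulip, aster}.
    Root tulip: left subtree has 1 node {elm}, right has 1 {aster}.
  Root plum: left subtree has 0 nodes { }, right has 1 {bay}.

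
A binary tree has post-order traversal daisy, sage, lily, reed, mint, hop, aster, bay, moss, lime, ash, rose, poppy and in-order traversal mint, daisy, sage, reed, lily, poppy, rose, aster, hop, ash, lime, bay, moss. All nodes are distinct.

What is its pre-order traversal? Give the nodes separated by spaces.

poppy mint reed sage daisy lily rose ash aster hop lime moss bay

The last element of post-order is the root; it splits in-order into left and right subtrees.
Root poppy: left subtree has 5 nodes {mint, daisy, sage, reed, lily}, right has 7 {rose, aster, hop, ash, lime, bay, moss}.
  Root mint: left subtree has 0 nodes { }, right has 4 {daisy, sage, reed, lily}.
    Root reed: left subtree has 2 nodes {daisy, sage}, right has 1 {lily}.
      Root sage: left subtree has 1 node {daisy}, right has 0 { }.
  Root rose: left subtree has 0 nodes { }, right has 6 {aster, hop, ash, lime, bay, moss}.
    Root ash: left subtree has 2 nodes {aster, hop}, right has 3 {lime, bay, moss}.
      Root aster: left subtree has 0 nodes { }, right has 1 {hop}.
      Root lime: left subtree has 0 nodes { }, right has 2 {bay, moss}.
        Root moss: left subtree has 1 node {bay}, right has 0 { }.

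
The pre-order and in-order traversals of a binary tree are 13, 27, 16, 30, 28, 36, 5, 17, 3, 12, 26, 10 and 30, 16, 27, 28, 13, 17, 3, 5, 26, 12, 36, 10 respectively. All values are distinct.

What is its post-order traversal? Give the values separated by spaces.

The first element of pre-order is the root; it splits in-order into left and right subtrees.
Root 13: left subtree has 4 nodes {30, 16, 27, 28}, right has 7 {17, 3, 5, 26, 12, 36, 10}.
  Root 27: left subtree has 2 nodes {30, 16}, right has 1 {28}.
    Root 16: left subtree has 1 node {30}, right has 0 { }.
  Root 36: left subtree has 5 nodes {17, 3, 5, 26, 12}, right has 1 {10}.
    Root 5: left subtree has 2 nodes {17, 3}, right has 2 {26, 12}.
      Root 17: left subtree has 0 nodes { }, right has 1 {3}.
      Root 12: left subtree has 1 node {26}, right has 0 { }.

30 16 28 27 3 17 26 12 5 10 36 13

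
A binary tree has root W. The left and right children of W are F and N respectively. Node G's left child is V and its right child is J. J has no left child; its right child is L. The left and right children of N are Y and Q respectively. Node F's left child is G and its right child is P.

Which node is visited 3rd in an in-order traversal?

In-order visits the left subtree, then the node, then the right subtree.
At W: go left to F.
  At F: go left to G.
    At G: go left to V.
      V is a leaf — visit V.
    Visit G.
    At G: go right to J.
      At J: no left child.
      Visit J.
      At J: go right to L.
        L is a leaf — visit L.
  Visit F.
  At F: go right to P.
    P is a leaf — visit P.
Visit W.
At W: go right to N.
  At N: go left to Y.
    Y is a leaf — visit Y.
  Visit N.
  At N: go right to Q.
    Q is a leaf — visit Q.
Full in-order sequence: V, G, J, L, F, P, W, Y, N, Q.

J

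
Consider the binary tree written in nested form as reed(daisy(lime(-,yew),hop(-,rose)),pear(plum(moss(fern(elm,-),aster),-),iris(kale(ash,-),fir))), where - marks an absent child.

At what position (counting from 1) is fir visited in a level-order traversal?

12

Level-order visits nodes level by level from the root, left to right within each level.
Level 0: reed
Level 1: daisy, pear
Level 2: lime, hop, plum, iris
Level 3: yew, rose, moss, kale, fir
Level 4: fern, aster, ash
Level 5: elm
Full level-order sequence: reed, daisy, pear, lime, hop, plum, iris, yew, rose, moss, kale, fir, fern, aster, ash, elm.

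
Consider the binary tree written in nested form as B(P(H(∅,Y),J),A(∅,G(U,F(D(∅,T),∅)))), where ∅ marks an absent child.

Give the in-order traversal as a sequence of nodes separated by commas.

H, Y, P, J, B, A, U, G, D, T, F

In-order visits the left subtree, then the node, then the right subtree.
At B: go left to P.
  At P: go left to H.
    At H: no left child.
    Visit H.
    At H: go right to Y.
      Y is a leaf — visit Y.
  Visit P.
  At P: go right to J.
    J is a leaf — visit J.
Visit B.
At B: go right to A.
  At A: no left child.
  Visit A.
  At A: go right to G.
    At G: go left to U.
      U is a leaf — visit U.
    Visit G.
    At G: go right to F.
      At F: go left to D.
        At D: no left child.
        Visit D.
        At D: go right to T.
          T is a leaf — visit T.
      Visit F.
      At F: no right child.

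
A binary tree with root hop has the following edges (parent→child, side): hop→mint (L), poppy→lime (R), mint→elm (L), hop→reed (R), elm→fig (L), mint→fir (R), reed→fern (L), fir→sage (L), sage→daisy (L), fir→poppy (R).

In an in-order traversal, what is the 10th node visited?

fern

In-order visits the left subtree, then the node, then the right subtree.
At hop: go left to mint.
  At mint: go left to elm.
    At elm: go left to fig.
      fig is a leaf — visit fig.
    Visit elm.
    At elm: no right child.
  Visit mint.
  At mint: go right to fir.
    At fir: go left to sage.
      At sage: go left to daisy.
        daisy is a leaf — visit daisy.
      Visit sage.
      At sage: no right child.
    Visit fir.
    At fir: go right to poppy.
      At poppy: no left child.
      Visit poppy.
      At poppy: go right to lime.
        lime is a leaf — visit lime.
Visit hop.
At hop: go right to reed.
  At reed: go left to fern.
    fern is a leaf — visit fern.
  Visit reed.
  At reed: no right child.
Full in-order sequence: fig, elm, mint, daisy, sage, fir, poppy, lime, hop, fern, reed.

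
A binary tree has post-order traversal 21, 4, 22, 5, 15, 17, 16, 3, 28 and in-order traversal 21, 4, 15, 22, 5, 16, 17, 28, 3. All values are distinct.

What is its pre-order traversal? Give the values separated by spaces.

28 16 15 4 21 5 22 17 3

The last element of post-order is the root; it splits in-order into left and right subtrees.
Root 28: left subtree has 7 nodes {21, 4, 15, 22, 5, 16, 17}, right has 1 {3}.
  Root 16: left subtree has 5 nodes {21, 4, 15, 22, 5}, right has 1 {17}.
    Root 15: left subtree has 2 nodes {21, 4}, right has 2 {22, 5}.
      Root 4: left subtree has 1 node {21}, right has 0 { }.
      Root 5: left subtree has 1 node {22}, right has 0 { }.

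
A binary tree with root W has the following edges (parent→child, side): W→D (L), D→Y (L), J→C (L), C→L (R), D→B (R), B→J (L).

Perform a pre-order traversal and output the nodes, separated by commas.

W, D, Y, B, J, C, L

Pre-order visits the node, then its left subtree, then its right subtree.
Visit W.
At W: go left to D.
  Visit D.
  At D: go left to Y.
    Y is a leaf — visit Y.
  At D: go right to B.
    Visit B.
    At B: go left to J.
      Visit J.
      At J: go left to C.
        Visit C.
        At C: no left child.
        At C: go right to L.
          L is a leaf — visit L.
      At J: no right child.
    At B: no right child.
At W: no right child.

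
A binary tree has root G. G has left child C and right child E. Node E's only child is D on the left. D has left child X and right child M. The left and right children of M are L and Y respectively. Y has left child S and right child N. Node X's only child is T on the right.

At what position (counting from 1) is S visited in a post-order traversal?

Post-order visits the left subtree, then the right subtree, then the node.
At G: go left to C.
  C is a leaf — visit C.
At G: go right to E.
  At E: go left to D.
    At D: go left to X.
      At X: no left child.
      At X: go right to T.
        T is a leaf — visit T.
      Visit X.
    At D: go right to M.
      At M: go left to L.
        L is a leaf — visit L.
      At M: go right to Y.
        At Y: go left to S.
          S is a leaf — visit S.
        At Y: go right to N.
          N is a leaf — visit N.
        Visit Y.
      Visit M.
    Visit D.
  At E: no right child.
  Visit E.
Visit G.
Full post-order sequence: C, T, X, L, S, N, Y, M, D, E, G.

5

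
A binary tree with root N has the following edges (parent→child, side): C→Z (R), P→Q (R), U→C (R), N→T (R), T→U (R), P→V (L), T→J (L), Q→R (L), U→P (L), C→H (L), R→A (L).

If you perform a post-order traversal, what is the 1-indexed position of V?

2

Post-order visits the left subtree, then the right subtree, then the node.
At N: no left child.
At N: go right to T.
  At T: go left to J.
    J is a leaf — visit J.
  At T: go right to U.
    At U: go left to P.
      At P: go left to V.
        V is a leaf — visit V.
      At P: go right to Q.
        At Q: go left to R.
          At R: go left to A.
            A is a leaf — visit A.
          At R: no right child.
          Visit R.
        At Q: no right child.
        Visit Q.
      Visit P.
    At U: go right to C.
      At C: go left to H.
        H is a leaf — visit H.
      At C: go right to Z.
        Z is a leaf — visit Z.
      Visit C.
    Visit U.
  Visit T.
Visit N.
Full post-order sequence: J, V, A, R, Q, P, H, Z, C, U, T, N.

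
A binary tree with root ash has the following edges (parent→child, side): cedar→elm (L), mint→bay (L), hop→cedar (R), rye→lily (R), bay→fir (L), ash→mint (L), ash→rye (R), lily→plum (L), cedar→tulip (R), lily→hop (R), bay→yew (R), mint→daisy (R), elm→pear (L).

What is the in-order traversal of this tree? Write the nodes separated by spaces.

In-order visits the left subtree, then the node, then the right subtree.
At ash: go left to mint.
  At mint: go left to bay.
    At bay: go left to fir.
      fir is a leaf — visit fir.
    Visit bay.
    At bay: go right to yew.
      yew is a leaf — visit yew.
  Visit mint.
  At mint: go right to daisy.
    daisy is a leaf — visit daisy.
Visit ash.
At ash: go right to rye.
  At rye: no left child.
  Visit rye.
  At rye: go right to lily.
    At lily: go left to plum.
      plum is a leaf — visit plum.
    Visit lily.
    At lily: go right to hop.
      At hop: no left child.
      Visit hop.
      At hop: go right to cedar.
        At cedar: go left to elm.
          At elm: go left to pear.
            pear is a leaf — visit pear.
          Visit elm.
          At elm: no right child.
        Visit cedar.
        At cedar: go right to tulip.
          tulip is a leaf — visit tulip.

fir bay yew mint daisy ash rye plum lily hop pear elm cedar tulip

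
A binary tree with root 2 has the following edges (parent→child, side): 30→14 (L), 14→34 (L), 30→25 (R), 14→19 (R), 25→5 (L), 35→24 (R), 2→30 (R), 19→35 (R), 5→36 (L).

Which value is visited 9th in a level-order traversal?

Level-order visits nodes level by level from the root, left to right within each level.
Level 0: 2
Level 1: 30
Level 2: 14, 25
Level 3: 34, 19, 5
Level 4: 35, 36
Level 5: 24
Full level-order sequence: 2, 30, 14, 25, 34, 19, 5, 35, 36, 24.

36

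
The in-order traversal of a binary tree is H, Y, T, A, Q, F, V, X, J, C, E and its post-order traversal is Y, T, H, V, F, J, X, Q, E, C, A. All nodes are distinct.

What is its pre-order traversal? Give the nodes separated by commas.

The last element of post-order is the root; it splits in-order into left and right subtrees.
Root A: left subtree has 3 nodes {H, Y, T}, right has 7 {Q, F, V, X, J, C, E}.
  Root H: left subtree has 0 nodes { }, right has 2 {Y, T}.
    Root T: left subtree has 1 node {Y}, right has 0 { }.
  Root C: left subtree has 5 nodes {Q, F, V, X, J}, right has 1 {E}.
    Root Q: left subtree has 0 nodes { }, right has 4 {F, V, X, J}.
      Root X: left subtree has 2 nodes {F, V}, right has 1 {J}.
        Root F: left subtree has 0 nodes { }, right has 1 {V}.

A, H, T, Y, C, Q, X, F, V, J, E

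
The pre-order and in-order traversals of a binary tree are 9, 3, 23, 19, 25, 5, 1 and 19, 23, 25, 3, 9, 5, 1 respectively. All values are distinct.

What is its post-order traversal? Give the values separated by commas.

The first element of pre-order is the root; it splits in-order into left and right subtrees.
Root 9: left subtree has 4 nodes {19, 23, 25, 3}, right has 2 {5, 1}.
  Root 3: left subtree has 3 nodes {19, 23, 25}, right has 0 { }.
    Root 23: left subtree has 1 node {19}, right has 1 {25}.
  Root 5: left subtree has 0 nodes { }, right has 1 {1}.

19, 25, 23, 3, 1, 5, 9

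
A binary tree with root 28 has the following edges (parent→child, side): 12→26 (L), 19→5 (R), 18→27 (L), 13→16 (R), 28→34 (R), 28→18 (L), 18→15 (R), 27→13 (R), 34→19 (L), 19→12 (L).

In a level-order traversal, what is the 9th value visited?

Level-order visits nodes level by level from the root, left to right within each level.
Level 0: 28
Level 1: 18, 34
Level 2: 27, 15, 19
Level 3: 13, 12, 5
Level 4: 16, 26
Full level-order sequence: 28, 18, 34, 27, 15, 19, 13, 12, 5, 16, 26.

5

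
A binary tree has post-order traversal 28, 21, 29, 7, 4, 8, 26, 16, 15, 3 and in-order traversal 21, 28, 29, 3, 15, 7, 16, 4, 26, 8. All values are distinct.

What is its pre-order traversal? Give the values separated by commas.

The last element of post-order is the root; it splits in-order into left and right subtrees.
Root 3: left subtree has 3 nodes {21, 28, 29}, right has 6 {15, 7, 16, 4, 26, 8}.
  Root 29: left subtree has 2 nodes {21, 28}, right has 0 { }.
    Root 21: left subtree has 0 nodes { }, right has 1 {28}.
  Root 15: left subtree has 0 nodes { }, right has 5 {7, 16, 4, 26, 8}.
    Root 16: left subtree has 1 node {7}, right has 3 {4, 26, 8}.
      Root 26: left subtree has 1 node {4}, right has 1 {8}.

3, 29, 21, 28, 15, 16, 7, 26, 4, 8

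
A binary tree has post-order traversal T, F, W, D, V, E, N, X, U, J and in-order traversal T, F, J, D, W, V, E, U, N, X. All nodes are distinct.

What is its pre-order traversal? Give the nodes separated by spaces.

The last element of post-order is the root; it splits in-order into left and right subtrees.
Root J: left subtree has 2 nodes {T, F}, right has 7 {D, W, V, E, U, N, X}.
  Root F: left subtree has 1 node {T}, right has 0 { }.
  Root U: left subtree has 4 nodes {D, W, V, E}, right has 2 {N, X}.
    Root E: left subtree has 3 nodes {D, W, V}, right has 0 { }.
      Root V: left subtree has 2 nodes {D, W}, right has 0 { }.
        Root D: left subtree has 0 nodes { }, right has 1 {W}.
    Root X: left subtree has 1 node {N}, right has 0 { }.

J F T U E V D W X N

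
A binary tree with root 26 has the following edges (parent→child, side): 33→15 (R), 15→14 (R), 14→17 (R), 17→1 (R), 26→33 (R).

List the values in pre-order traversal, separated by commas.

26, 33, 15, 14, 17, 1

Pre-order visits the node, then its left subtree, then its right subtree.
Visit 26.
At 26: no left child.
At 26: go right to 33.
  Visit 33.
  At 33: no left child.
  At 33: go right to 15.
    Visit 15.
    At 15: no left child.
    At 15: go right to 14.
      Visit 14.
      At 14: no left child.
      At 14: go right to 17.
        Visit 17.
        At 17: no left child.
        At 17: go right to 1.
          1 is a leaf — visit 1.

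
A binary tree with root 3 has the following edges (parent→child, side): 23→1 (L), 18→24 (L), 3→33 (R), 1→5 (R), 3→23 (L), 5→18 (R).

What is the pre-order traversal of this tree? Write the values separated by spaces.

3 23 1 5 18 24 33

Pre-order visits the node, then its left subtree, then its right subtree.
Visit 3.
At 3: go left to 23.
  Visit 23.
  At 23: go left to 1.
    Visit 1.
    At 1: no left child.
    At 1: go right to 5.
      Visit 5.
      At 5: no left child.
      At 5: go right to 18.
        Visit 18.
        At 18: go left to 24.
          24 is a leaf — visit 24.
        At 18: no right child.
  At 23: no right child.
At 3: go right to 33.
  33 is a leaf — visit 33.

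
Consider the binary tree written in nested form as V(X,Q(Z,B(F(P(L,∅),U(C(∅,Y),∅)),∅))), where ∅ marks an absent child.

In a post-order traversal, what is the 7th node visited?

Post-order visits the left subtree, then the right subtree, then the node.
At V: go left to X.
  X is a leaf — visit X.
At V: go right to Q.
  At Q: go left to Z.
    Z is a leaf — visit Z.
  At Q: go right to B.
    At B: go left to F.
      At F: go left to P.
        At P: go left to L.
          L is a leaf — visit L.
        At P: no right child.
        Visit P.
      At F: go right to U.
        At U: go left to C.
          At C: no left child.
          At C: go right to Y.
            Y is a leaf — visit Y.
          Visit C.
        At U: no right child.
        Visit U.
      Visit F.
    At B: no right child.
    Visit B.
  Visit Q.
Visit V.
Full post-order sequence: X, Z, L, P, Y, C, U, F, B, Q, V.

U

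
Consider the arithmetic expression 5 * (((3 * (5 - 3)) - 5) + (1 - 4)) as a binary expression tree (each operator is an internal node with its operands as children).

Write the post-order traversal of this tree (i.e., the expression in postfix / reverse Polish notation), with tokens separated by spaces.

Post-order on an expression tree gives postfix notation: for each operator, emit left operand, right operand, then the operator.

5 3 5 3 - * 5 - 1 4 - + *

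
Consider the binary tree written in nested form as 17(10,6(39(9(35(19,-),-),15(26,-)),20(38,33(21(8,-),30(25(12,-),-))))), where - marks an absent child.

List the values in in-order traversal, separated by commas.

10, 17, 19, 35, 9, 39, 26, 15, 6, 38, 20, 8, 21, 33, 12, 25, 30

In-order visits the left subtree, then the node, then the right subtree.
At 17: go left to 10.
  10 is a leaf — visit 10.
Visit 17.
At 17: go right to 6.
  At 6: go left to 39.
    At 39: go left to 9.
      At 9: go left to 35.
        At 35: go left to 19.
          19 is a leaf — visit 19.
        Visit 35.
        At 35: no right child.
      Visit 9.
      At 9: no right child.
    Visit 39.
    At 39: go right to 15.
      At 15: go left to 26.
        26 is a leaf — visit 26.
      Visit 15.
      At 15: no right child.
  Visit 6.
  At 6: go right to 20.
    At 20: go left to 38.
      38 is a leaf — visit 38.
    Visit 20.
    At 20: go right to 33.
      At 33: go left to 21.
        At 21: go left to 8.
          8 is a leaf — visit 8.
        Visit 21.
        At 21: no right child.
      Visit 33.
      At 33: go right to 30.
        At 30: go left to 25.
          At 25: go left to 12.
            12 is a leaf — visit 12.
          Visit 25.
          At 25: no right child.
        Visit 30.
        At 30: no right child.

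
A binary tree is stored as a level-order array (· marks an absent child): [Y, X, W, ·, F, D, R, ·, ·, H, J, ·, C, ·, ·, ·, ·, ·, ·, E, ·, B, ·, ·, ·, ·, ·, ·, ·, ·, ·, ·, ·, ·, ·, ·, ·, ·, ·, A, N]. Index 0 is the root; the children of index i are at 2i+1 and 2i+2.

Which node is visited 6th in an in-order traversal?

F

In-order visits the left subtree, then the node, then the right subtree.
At Y: go left to X.
  At X: no left child.
  Visit X.
  At X: go right to F.
    At F: go left to H.
      At H: go left to E.
        At E: go left to A.
          A is a leaf — visit A.
        Visit E.
        At E: go right to N.
          N is a leaf — visit N.
      Visit H.
      At H: no right child.
    Visit F.
    At F: go right to J.
      At J: go left to B.
        B is a leaf — visit B.
      Visit J.
      At J: no right child.
Visit Y.
At Y: go right to W.
  At W: go left to D.
    At D: no left child.
    Visit D.
    At D: go right to C.
      C is a leaf — visit C.
  Visit W.
  At W: go right to R.
    R is a leaf — visit R.
Full in-order sequence: X, A, E, N, H, F, B, J, Y, D, C, W, R.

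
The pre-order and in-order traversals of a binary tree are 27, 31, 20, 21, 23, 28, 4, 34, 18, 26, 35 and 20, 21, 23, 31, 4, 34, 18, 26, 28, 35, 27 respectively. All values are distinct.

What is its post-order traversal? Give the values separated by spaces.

23 21 20 26 18 34 4 35 28 31 27

The first element of pre-order is the root; it splits in-order into left and right subtrees.
Root 27: left subtree has 10 nodes {20, 21, 23, 31, 4, 34, 18, 26, 28, 35}, right has 0 { }.
  Root 31: left subtree has 3 nodes {20, 21, 23}, right has 6 {4, 34, 18, 26, 28, 35}.
    Root 20: left subtree has 0 nodes { }, right has 2 {21, 23}.
      Root 21: left subtree has 0 nodes { }, right has 1 {23}.
    Root 28: left subtree has 4 nodes {4, 34, 18, 26}, right has 1 {35}.
      Root 4: left subtree has 0 nodes { }, right has 3 {34, 18, 26}.
        Root 34: left subtree has 0 nodes { }, right has 2 {18, 26}.
          Root 18: left subtree has 0 nodes { }, right has 1 {26}.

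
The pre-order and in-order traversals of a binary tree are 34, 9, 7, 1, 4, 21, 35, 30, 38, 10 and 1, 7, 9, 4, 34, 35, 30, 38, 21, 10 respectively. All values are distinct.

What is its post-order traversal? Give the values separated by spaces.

1 7 4 9 38 30 35 10 21 34

The first element of pre-order is the root; it splits in-order into left and right subtrees.
Root 34: left subtree has 4 nodes {1, 7, 9, 4}, right has 5 {35, 30, 38, 21, 10}.
  Root 9: left subtree has 2 nodes {1, 7}, right has 1 {4}.
    Root 7: left subtree has 1 node {1}, right has 0 { }.
  Root 21: left subtree has 3 nodes {35, 30, 38}, right has 1 {10}.
    Root 35: left subtree has 0 nodes { }, right has 2 {30, 38}.
      Root 30: left subtree has 0 nodes { }, right has 1 {38}.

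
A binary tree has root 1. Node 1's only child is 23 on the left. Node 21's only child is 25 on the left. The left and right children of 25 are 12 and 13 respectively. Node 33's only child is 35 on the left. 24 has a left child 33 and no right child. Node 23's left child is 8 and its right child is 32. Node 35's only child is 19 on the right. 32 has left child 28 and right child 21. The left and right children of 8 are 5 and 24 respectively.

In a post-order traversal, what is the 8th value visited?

12

Post-order visits the left subtree, then the right subtree, then the node.
At 1: go left to 23.
  At 23: go left to 8.
    At 8: go left to 5.
      5 is a leaf — visit 5.
    At 8: go right to 24.
      At 24: go left to 33.
        At 33: go left to 35.
          At 35: no left child.
          At 35: go right to 19.
            19 is a leaf — visit 19.
          Visit 35.
        At 33: no right child.
        Visit 33.
      At 24: no right child.
      Visit 24.
    Visit 8.
  At 23: go right to 32.
    At 32: go left to 28.
      28 is a leaf — visit 28.
    At 32: go right to 21.
      At 21: go left to 25.
        At 25: go left to 12.
          12 is a leaf — visit 12.
        At 25: go right to 13.
          13 is a leaf — visit 13.
        Visit 25.
      At 21: no right child.
      Visit 21.
    Visit 32.
  Visit 23.
At 1: no right child.
Visit 1.
Full post-order sequence: 5, 19, 35, 33, 24, 8, 28, 12, 13, 25, 21, 32, 23, 1.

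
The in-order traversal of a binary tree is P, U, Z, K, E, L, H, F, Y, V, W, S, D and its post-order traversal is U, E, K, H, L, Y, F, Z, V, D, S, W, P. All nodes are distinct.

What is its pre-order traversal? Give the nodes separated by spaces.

The last element of post-order is the root; it splits in-order into left and right subtrees.
Root P: left subtree has 0 nodes { }, right has 12 {U, Z, K, E, L, H, F, Y, V, W, S, D}.
  Root W: left subtree has 9 nodes {U, Z, K, E, L, H, F, Y, V}, right has 2 {S, D}.
    Root V: left subtree has 8 nodes {U, Z, K, E, L, H, F, Y}, right has 0 { }.
      Root Z: left subtree has 1 node {U}, right has 6 {K, E, L, H, F, Y}.
        Root F: left subtree has 4 nodes {K, E, L, H}, right has 1 {Y}.
          Root L: left subtree has 2 nodes {K, E}, right has 1 {H}.
            Root K: left subtree has 0 nodes { }, right has 1 {E}.
    Root S: left subtree has 0 nodes { }, right has 1 {D}.

P W V Z U F L K E H Y S D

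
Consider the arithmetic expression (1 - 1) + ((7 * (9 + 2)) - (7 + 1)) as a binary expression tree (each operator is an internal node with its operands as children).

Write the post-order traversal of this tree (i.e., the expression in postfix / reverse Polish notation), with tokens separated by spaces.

Post-order on an expression tree gives postfix notation: for each operator, emit left operand, right operand, then the operator.

1 1 - 7 9 2 + * 7 1 + - +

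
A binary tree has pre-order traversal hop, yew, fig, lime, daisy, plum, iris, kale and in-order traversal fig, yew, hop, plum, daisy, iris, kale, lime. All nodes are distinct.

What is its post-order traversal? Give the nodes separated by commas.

fig, yew, plum, kale, iris, daisy, lime, hop

The first element of pre-order is the root; it splits in-order into left and right subtrees.
Root hop: left subtree has 2 nodes {fig, yew}, right has 5 {plum, daisy, iris, kale, lime}.
  Root yew: left subtree has 1 node {fig}, right has 0 { }.
  Root lime: left subtree has 4 nodes {plum, daisy, iris, kale}, right has 0 { }.
    Root daisy: left subtree has 1 node {plum}, right has 2 {iris, kale}.
      Root iris: left subtree has 0 nodes { }, right has 1 {kale}.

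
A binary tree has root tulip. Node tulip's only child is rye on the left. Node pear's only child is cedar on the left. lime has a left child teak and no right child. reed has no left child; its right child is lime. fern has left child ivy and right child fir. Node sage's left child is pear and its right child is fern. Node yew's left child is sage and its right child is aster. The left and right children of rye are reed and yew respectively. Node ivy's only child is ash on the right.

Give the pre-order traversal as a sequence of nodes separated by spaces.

Pre-order visits the node, then its left subtree, then its right subtree.
Visit tulip.
At tulip: go left to rye.
  Visit rye.
  At rye: go left to reed.
    Visit reed.
    At reed: no left child.
    At reed: go right to lime.
      Visit lime.
      At lime: go left to teak.
        teak is a leaf — visit teak.
      At lime: no right child.
  At rye: go right to yew.
    Visit yew.
    At yew: go left to sage.
      Visit sage.
      At sage: go left to pear.
        Visit pear.
        At pear: go left to cedar.
          cedar is a leaf — visit cedar.
        At pear: no right child.
      At sage: go right to fern.
        Visit fern.
        At fern: go left to ivy.
          Visit ivy.
          At ivy: no left child.
          At ivy: go right to ash.
            ash is a leaf — visit ash.
        At fern: go right to fir.
          fir is a leaf — visit fir.
    At yew: go right to aster.
      aster is a leaf — visit aster.
At tulip: no right child.

tulip rye reed lime teak yew sage pear cedar fern ivy ash fir aster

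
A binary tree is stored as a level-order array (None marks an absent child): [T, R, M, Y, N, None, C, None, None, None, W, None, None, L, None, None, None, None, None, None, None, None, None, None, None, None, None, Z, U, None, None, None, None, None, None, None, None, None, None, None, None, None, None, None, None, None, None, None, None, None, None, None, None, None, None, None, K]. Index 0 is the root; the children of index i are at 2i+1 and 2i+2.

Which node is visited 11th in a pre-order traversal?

Pre-order visits the node, then its left subtree, then its right subtree.
Visit T.
At T: go left to R.
  Visit R.
  At R: go left to Y.
    Y is a leaf — visit Y.
  At R: go right to N.
    Visit N.
    At N: no left child.
    At N: go right to W.
      W is a leaf — visit W.
At T: go right to M.
  Visit M.
  At M: no left child.
  At M: go right to C.
    Visit C.
    At C: go left to L.
      Visit L.
      At L: go left to Z.
        Visit Z.
        At Z: no left child.
        At Z: go right to K.
          K is a leaf — visit K.
      At L: go right to U.
        U is a leaf — visit U.
    At C: no right child.
Full pre-order sequence: T, R, Y, N, W, M, C, L, Z, K, U.

U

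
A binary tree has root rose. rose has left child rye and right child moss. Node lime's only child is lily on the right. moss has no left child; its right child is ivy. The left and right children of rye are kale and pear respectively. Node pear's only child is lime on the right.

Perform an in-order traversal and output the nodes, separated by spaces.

In-order visits the left subtree, then the node, then the right subtree.
At rose: go left to rye.
  At rye: go left to kale.
    kale is a leaf — visit kale.
  Visit rye.
  At rye: go right to pear.
    At pear: no left child.
    Visit pear.
    At pear: go right to lime.
      At lime: no left child.
      Visit lime.
      At lime: go right to lily.
        lily is a leaf — visit lily.
Visit rose.
At rose: go right to moss.
  At moss: no left child.
  Visit moss.
  At moss: go right to ivy.
    ivy is a leaf — visit ivy.

kale rye pear lime lily rose moss ivy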